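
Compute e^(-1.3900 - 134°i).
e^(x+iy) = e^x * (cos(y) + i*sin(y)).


e^-1.3900 = 0.2491
cos(-134°) = -0.6947
sin(-134°) = -0.7193
Real = 0.2491*(-0.6947) = -0.1730
Imag = 0.2491*(-0.7193) = -0.1792

-0.1730 - 0.1792i


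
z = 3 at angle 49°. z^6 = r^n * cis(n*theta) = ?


r^6 = 3^6 = 729
n*theta = 6*49° = 294° = 294° (mod 360)
a = 729*cos(294°) = 296.5110
b = 729*sin(294°) = -665.9746

729 cis(294°) = 296.5110 - 665.9746i


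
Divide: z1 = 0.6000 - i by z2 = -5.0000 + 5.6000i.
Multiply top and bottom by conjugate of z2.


Conjugate of z2 = -5.0000 - 5.6000i
Numerator: (0.6000 - i)(-5.0000 - 5.6000i) = -8.6000 + 1.6400i
Denominator: (-5)^2 + 5.6^2 = 56.36
Result = (-8.6000 + 1.6400i)/56.36

-0.1526 + 0.0291i


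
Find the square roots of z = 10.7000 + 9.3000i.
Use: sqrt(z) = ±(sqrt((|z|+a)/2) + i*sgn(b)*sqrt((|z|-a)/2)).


|z| = sqrt(114.49+86.49) = 14.1767
sqrt((|z|+a)/2) = sqrt((14.1767+10.7)/2) = sqrt(12.4384) = 3.5268
sqrt((|z|-a)/2) = sqrt((14.1767-10.7)/2) = sqrt(1.7384) = 1.3185

±(3.5268 + 1.3185i) i.e. 3.5268 + 1.3185i and -3.5268 - 1.3185i


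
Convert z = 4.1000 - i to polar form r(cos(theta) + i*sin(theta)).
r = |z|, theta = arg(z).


r = sqrt(16.81+1) = sqrt(17.81) = 4.2202
theta = atan2(-1, 4.1) = -13.7070 degrees

r = 4.2202, theta = -13.7070 degrees


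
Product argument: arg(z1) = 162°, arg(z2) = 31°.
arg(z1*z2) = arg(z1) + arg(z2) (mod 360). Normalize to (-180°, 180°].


arg(z1*z2) = 162° + 31° = 193°
Normalized to (-180°, 180°]: -167°

-167°


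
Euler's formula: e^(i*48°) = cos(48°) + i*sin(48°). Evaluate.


cos(48°) = 0.6691
sin(48°) = 0.7431

e^(i*48°) = 0.6691 + 0.7431i


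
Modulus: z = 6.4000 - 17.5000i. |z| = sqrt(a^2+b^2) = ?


|z| = sqrt(6.4^2 + (-17.5)^2) = sqrt(40.96 + 306.25) = sqrt(347.21) = 18.6336

|z| = 18.6336


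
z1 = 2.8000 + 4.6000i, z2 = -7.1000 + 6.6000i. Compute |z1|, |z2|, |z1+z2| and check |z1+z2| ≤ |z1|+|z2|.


|z1| = sqrt(2.8^2 + 4.6^2) = sqrt(29) = 5.3852
|z2| = sqrt((-7.1)^2 + 6.6^2) = sqrt(93.97) = 9.6938
z1+z2 = -4.3000 + 11.2000i
|z1+z2| = sqrt(143.93) = 11.9971
|z1|+|z2| = 5.3852 + 9.6938 = 15.0790

|z1+z2| = 11.9971 ≤ |z1|+|z2| = 15.0790 (verified)


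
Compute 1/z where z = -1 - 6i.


|z|^2 = 1+36 = 37
1/z = (-1 + 6i)/37

1/z = -0.0270 + 0.1622i


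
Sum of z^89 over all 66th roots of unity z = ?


The roots are w_k = w^k with w = e^(2*pi*i/66), and (w^k)^89 = (w^89)^k.
So S = 1 + u + u^2 + ... + u^(65) with u = w^89.
89 = 1*66 + 23, so 89 is not a multiple of 66: u = (w^66)^1 * w^23 = w^23 ≠ 1 (w is a primitive 66th root), while u^66 = (w^66)^89 = 1.
Geometric series: S = (1 - u^66)/(1 - u) = (1 - 1)/(1 - u) = 0

S = 0


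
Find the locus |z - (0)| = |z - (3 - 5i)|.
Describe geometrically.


Equal distances means the locus is the perpendicular bisector of z1 and z2.
Midpoint = ((0+3)/2, (0+(-5))/2) = (1.5000, -2.5000)

Perpendicular bisector through (1.5000, -2.5000)


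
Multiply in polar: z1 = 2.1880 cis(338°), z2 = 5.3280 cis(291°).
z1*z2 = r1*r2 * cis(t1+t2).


r = 2.1880 * 5.3280 = 11.6577
theta = 338° + 291° = 629° = 269° (mod 360)

11.6577 cis(269°)


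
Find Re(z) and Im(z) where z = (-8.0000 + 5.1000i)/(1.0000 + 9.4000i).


Multiply by conjugate: (-8.0000 + 5.1000i)(1.0000 - 9.4000i) / (1^2 + 9.4^2)
Numerator real = -8*1 + 5.1*9.4 = 39.94
Numerator imag = 5.1*1 - (-8)*9.4 = 80.3
Denominator = 89.36
Re(z) = 39.94/89.36 = 0.4470
Im(z) = 80.3/89.36 = 0.8986

Re(z) = 0.4470, Im(z) = 0.8986


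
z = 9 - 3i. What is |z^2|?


|z| = sqrt(81+9) = sqrt(90) = 9.4868
|z^2| = |z|^2 = (sqrt(90))^2 = 90

|z^2| = 90


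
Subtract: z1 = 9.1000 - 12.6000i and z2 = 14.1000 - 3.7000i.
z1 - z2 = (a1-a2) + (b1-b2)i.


Real: 9.1 - 14.1 = -5
Imag: -12.6 + 3.7 = -8.9

-5.0000 - 8.9000i


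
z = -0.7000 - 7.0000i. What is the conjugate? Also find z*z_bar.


z_bar = -0.7000 + 7.0000i
z*z_bar = (-0.7)^2 + (-7)^2 = 0.49 + 49 = 49.49

z_bar = -0.7000 + 7.0000i, z*z_bar = 49.49


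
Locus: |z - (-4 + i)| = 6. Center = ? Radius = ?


|z - z0| = r is a circle with center z0 and radius r.
Center = (-4, 1), radius = 6

Circle with center (-4, 1) and radius 6


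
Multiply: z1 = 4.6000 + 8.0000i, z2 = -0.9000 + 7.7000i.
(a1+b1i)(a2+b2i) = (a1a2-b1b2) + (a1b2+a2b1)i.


Real = 4.6*(-0.9) - 8*7.7 = -4.14 - 61.6 = -65.74
Imag = 4.6*7.7 - (0.9)*8 = 35.42 - (7.2) = 28.22

-65.7400 + 28.2200i


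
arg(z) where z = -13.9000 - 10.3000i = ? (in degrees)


Re = -13.9, Im = -10.3
arg = atan2(-10.3, -13.9) = -143.4613 degrees

arg(z) = -143.4613 degrees


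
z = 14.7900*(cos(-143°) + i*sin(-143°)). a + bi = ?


a = 14.7900*cos(-143°) = 14.7900*(-0.798636) = -11.8118
b = 14.7900*sin(-143°) = 14.7900*(-0.601815) = -8.9008

-11.8118 - 8.9008i


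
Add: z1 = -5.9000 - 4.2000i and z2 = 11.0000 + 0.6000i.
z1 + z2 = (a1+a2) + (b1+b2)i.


Real: -5.9 + 11 = 5.1
Imag: -4.2 + 0.6 = -3.6

5.1000 - 3.6000i


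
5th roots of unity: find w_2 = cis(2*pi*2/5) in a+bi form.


Angle = 360*2/5 = 144°
a = cos(144°) = -0.8090
b = sin(144°) = 0.5878

-0.8090 + 0.5878i


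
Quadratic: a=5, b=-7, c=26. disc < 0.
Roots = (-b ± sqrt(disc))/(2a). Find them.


disc = (-7)^2 - 4*5*26 = 49 - 520 = -471
sqrt(|disc|) = sqrt(471) = 21.7025
Real part = 7/(2*5) = 0.7000
Imag part = 21.7025/(2*5) = 2.1703

0.7000 ± 2.1703i


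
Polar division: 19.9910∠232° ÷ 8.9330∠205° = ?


r = 19.9910 / 8.9330 = 2.2379
theta = 232° - 205° = 27° = 27° (mod 360)

2.2379 cis(27°)


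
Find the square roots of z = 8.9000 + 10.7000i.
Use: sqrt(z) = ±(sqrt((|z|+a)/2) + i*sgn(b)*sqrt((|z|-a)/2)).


|z| = sqrt(79.21+114.49) = 13.9176
sqrt((|z|+a)/2) = sqrt((13.9176+8.9)/2) = sqrt(11.4088) = 3.3777
sqrt((|z|-a)/2) = sqrt((13.9176-8.9)/2) = sqrt(2.5088) = 1.5839

±(3.3777 + 1.5839i) i.e. 3.3777 + 1.5839i and -3.3777 - 1.5839i


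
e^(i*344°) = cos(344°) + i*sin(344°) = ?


cos(344°) = 0.9613
sin(344°) = -0.2756

e^(i*344°) = 0.9613 - 0.2756i


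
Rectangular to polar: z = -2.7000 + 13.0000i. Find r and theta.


r = sqrt(7.29+169) = sqrt(176.29) = 13.2774
theta = atan2(13, -2.7) = 101.7331 degrees

r = 13.2774, theta = 101.7331 degrees


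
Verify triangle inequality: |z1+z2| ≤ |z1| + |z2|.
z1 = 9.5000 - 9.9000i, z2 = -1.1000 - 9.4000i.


|z1| = sqrt(9.5^2 + (-9.9)^2) = sqrt(188.26) = 13.7208
|z2| = sqrt((-1.1)^2 + (-9.4)^2) = sqrt(89.57) = 9.4641
z1+z2 = 8.4000 - 19.3000i
|z1+z2| = sqrt(443.05) = 21.0488
|z1|+|z2| = 13.7208 + 9.4641 = 23.1849

|z1+z2| = 21.0488 ≤ |z1|+|z2| = 23.1849 (verified)


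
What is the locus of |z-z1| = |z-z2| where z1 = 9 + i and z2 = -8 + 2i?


Equal distances means the locus is the perpendicular bisector of z1 and z2.
Midpoint = ((9+(-8))/2, (1+2)/2) = (0.5000, 1.5000)

Perpendicular bisector through (0.5000, 1.5000)


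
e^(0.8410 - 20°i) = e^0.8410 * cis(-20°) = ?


e^0.8410 = 2.3187
cos(-20°) = 0.9397
sin(-20°) = -0.342
Real = 2.3187*0.9397 = 2.1789
Imag = 2.3187*(-0.342) = -0.7930

2.1789 - 0.7930i


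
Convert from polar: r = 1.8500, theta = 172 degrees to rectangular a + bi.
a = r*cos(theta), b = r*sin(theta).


a = 1.8500*cos(172°) = 1.8500*(-0.99027) = -1.8320
b = 1.8500*sin(172°) = 1.8500*0.1392 = 0.2575

-1.8320 + 0.2575i


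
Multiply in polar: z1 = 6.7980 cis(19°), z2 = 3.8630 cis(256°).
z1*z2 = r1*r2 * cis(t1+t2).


r = 6.7980 * 3.8630 = 26.2607
theta = 19° + 256° = 275° = 275° (mod 360)

26.2607 cis(275°)


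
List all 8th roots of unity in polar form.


The 8th roots of unity are cis(360k/8°) for k=0..7
Angle step = 360/8 = 45°
Primitive root: cis(45°)
Primitive root = 0.7071 + 0.7071i

8 roots at angles: 0°, 45°, 90°, 135°, 180°, 225°, 270°, 315°


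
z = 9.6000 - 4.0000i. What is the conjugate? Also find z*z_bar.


z_bar = 9.6000 + 4.0000i
z*z_bar = 9.6^2 + (-4)^2 = 92.16 + 16 = 108.16

z_bar = 9.6000 + 4.0000i, z*z_bar = 108.16


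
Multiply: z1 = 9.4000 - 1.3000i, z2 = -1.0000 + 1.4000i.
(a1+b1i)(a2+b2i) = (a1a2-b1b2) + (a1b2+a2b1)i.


Real = 9.4*(-1) - (-1.3)*1.4 = -9.4 - (-1.82) = -7.58
Imag = 9.4*1.4 - (1)*(-1.3) = 13.16 + 1.3 = 14.46

-7.5800 + 14.4600i


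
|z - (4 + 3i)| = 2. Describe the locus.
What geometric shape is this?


|z - z0| = r is a circle with center z0 and radius r.
Center = (4, 3), radius = 2

Circle with center (4, 3) and radius 2


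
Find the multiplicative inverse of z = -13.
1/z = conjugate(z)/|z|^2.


|z|^2 = 169+0 = 169
1/z = (-13 - 0i)/169

1/z = -0.0769 + 0i


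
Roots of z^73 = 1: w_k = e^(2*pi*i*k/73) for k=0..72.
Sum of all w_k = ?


The sum of all 73th roots of unity is 0.
Geometric series: (1 - w^73)/(1 - w) = (1-1)/(1-w) = 0 since w^73 = 1, w ≠ 1.
Alternatively: coefficient of z^72 in z^73 - 1 is 0.

0


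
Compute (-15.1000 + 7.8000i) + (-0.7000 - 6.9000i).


Real: -15.1 - 0.7 = -15.8
Imag: 7.8 - 6.9 = 0.9

-15.8000 + 0.9000i


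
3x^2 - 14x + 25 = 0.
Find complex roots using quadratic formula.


disc = (-14)^2 - 4*3*25 = 196 - 300 = -104
sqrt(|disc|) = sqrt(104) = 10.1980
Real part = 14/(2*3) = 2.3333
Imag part = 10.1980/(2*3) = 1.6997

2.3333 ± 1.6997i


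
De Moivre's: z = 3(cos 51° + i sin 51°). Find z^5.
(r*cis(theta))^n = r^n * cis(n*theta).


r^5 = 3^5 = 243
n*theta = 5*51° = 255° = 255° (mod 360)
a = 243*cos(255°) = -62.8930
b = 243*sin(255°) = -234.7200

243 cis(255°) = -62.8930 - 234.7200i


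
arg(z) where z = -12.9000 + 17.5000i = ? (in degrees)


Re = -12.9, Im = 17.5
arg = atan2(17.5, -12.9) = 126.3955 degrees

arg(z) = 126.3955 degrees


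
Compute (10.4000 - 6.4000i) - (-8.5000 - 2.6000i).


Real: 10.4 + 8.5 = 18.9
Imag: -6.4 + 2.6 = -3.8

18.9000 - 3.8000i


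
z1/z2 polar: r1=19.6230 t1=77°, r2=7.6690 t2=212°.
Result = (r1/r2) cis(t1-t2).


r = 19.6230 / 7.6690 = 2.5587
theta = 77° - 212° = -135° = 225° (mod 360)

2.5587 cis(225°)


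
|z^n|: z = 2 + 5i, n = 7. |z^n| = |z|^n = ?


|z| = sqrt(4+25) = sqrt(29) = 5.3852
|z^7| = |z|^7 = (sqrt(29))^7 = 29^3 * sqrt(29) = 24389*sqrt(29)

|z^7| = 24389*sqrt(29) ≈ 131338.7845


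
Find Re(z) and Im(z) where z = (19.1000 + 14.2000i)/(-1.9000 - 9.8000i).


Multiply by conjugate: (19.1000 + 14.2000i)(-1.9000 + 9.8000i) / ((-1.9)^2 + (-9.8)^2)
Numerator real = 19.1*(-1.9) + 14.2*(-9.8) = -175.45
Numerator imag = 14.2*(-1.9) - 19.1*(-9.8) = 160.2
Denominator = 99.65
Re(z) = -175.45/99.65 = -1.7607
Im(z) = 160.2/99.65 = 1.6076

Re(z) = -1.7607, Im(z) = 1.6076


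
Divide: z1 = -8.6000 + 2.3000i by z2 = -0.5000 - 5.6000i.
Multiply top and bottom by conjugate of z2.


Conjugate of z2 = -0.5000 + 5.6000i
Numerator: (-8.6000 + 2.3000i)(-0.5000 + 5.6000i) = -8.5800 - 49.3100i
Denominator: (-0.5)^2 + (-5.6)^2 = 31.61
Result = (-8.5800 - 49.3100i)/31.61

-0.2714 - 1.5599i


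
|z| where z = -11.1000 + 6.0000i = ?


|z| = sqrt((-11.1)^2 + 6^2) = sqrt(123.21 + 36) = sqrt(159.21) = 12.6178

|z| = 12.6178


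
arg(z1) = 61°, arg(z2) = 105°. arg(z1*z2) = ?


arg(z1*z2) = 61° + 105° = 166°
Normalized to (-180°, 180°]: 166°

166°


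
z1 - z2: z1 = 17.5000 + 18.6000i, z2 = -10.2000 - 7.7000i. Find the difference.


Real: 17.5 + 10.2 = 27.7
Imag: 18.6 + 7.7 = 26.3

27.7000 + 26.3000i


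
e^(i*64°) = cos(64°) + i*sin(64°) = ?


cos(64°) = 0.4384
sin(64°) = 0.8988

e^(i*64°) = 0.4384 + 0.8988i


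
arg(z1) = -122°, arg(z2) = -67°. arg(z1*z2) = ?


arg(z1*z2) = -122° - 67° = -189°
Normalized to (-180°, 180°]: 171°

171°


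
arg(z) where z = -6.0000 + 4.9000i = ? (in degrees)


Re = -6, Im = 4.9
arg = atan2(4.9, -6) = 140.7626 degrees

arg(z) = 140.7626 degrees


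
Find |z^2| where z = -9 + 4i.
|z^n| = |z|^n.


|z| = sqrt(81+16) = sqrt(97) = 9.8489
|z^2| = |z|^2 = (sqrt(97))^2 = 97

|z^2| = 97


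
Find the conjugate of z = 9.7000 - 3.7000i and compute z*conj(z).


z_bar = 9.7000 + 3.7000i
z*z_bar = 9.7^2 + (-3.7)^2 = 94.09 + 13.69 = 107.78

z_bar = 9.7000 + 3.7000i, z*z_bar = 107.78


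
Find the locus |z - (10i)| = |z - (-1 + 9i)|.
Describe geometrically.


Equal distances means the locus is the perpendicular bisector of z1 and z2.
Midpoint = ((0+(-1))/2, (10+9)/2) = (-0.5000, 9.5000)

Perpendicular bisector through (-0.5000, 9.5000)


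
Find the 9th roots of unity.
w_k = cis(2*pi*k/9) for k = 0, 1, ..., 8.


The 9th roots of unity are cis(360k/9°) for k=0..8
Angle step = 360/9 = 40°
Primitive root: cis(40°)
Primitive root = 0.7660 + 0.6428i

9 roots at angles: 0°, 40°, 80°, 120°, 160°, 200°, 240°, 280°, 320°


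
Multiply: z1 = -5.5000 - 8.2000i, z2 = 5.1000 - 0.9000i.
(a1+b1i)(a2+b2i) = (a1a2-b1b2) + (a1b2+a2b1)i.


Real = -5.5*5.1 - (-8.2)*(-0.9) = -28.05 - 7.38 = -35.43
Imag = -5.5*(-0.9) + 5.1*(-8.2) = 4.95 - (41.82) = -36.87

-35.4300 - 36.8700i


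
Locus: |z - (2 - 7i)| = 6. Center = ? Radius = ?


|z - z0| = r is a circle with center z0 and radius r.
Center = (2, -7), radius = 6

Circle with center (2, -7) and radius 6


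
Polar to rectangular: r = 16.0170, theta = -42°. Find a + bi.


a = 16.0170*cos(-42°) = 16.0170*0.743145 = 11.9030
b = 16.0170*sin(-42°) = 16.0170*(-0.66913) = -10.7175

11.9030 - 10.7175i


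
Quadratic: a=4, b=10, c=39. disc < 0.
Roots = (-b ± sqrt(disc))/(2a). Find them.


disc = 10^2 - 4*4*39 = 100 - 624 = -524
sqrt(|disc|) = sqrt(524) = 22.8910
Real part = -10/(2*4) = -1.2500
Imag part = 22.8910/(2*4) = 2.8614

-1.2500 ± 2.8614i


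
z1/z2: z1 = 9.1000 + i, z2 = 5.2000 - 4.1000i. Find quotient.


Conjugate of z2 = 5.2000 + 4.1000i
Numerator: (9.1000 + i)(5.2000 + 4.1000i) = 43.2200 + 42.5100i
Denominator: 5.2^2 + (-4.1)^2 = 43.85
Result = (43.2200 + 42.5100i)/43.85

0.9856 + 0.9694i


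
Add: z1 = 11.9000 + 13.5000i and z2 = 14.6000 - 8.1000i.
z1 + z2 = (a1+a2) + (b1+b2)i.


Real: 11.9 + 14.6 = 26.5
Imag: 13.5 - 8.1 = 5.4

26.5000 + 5.4000i


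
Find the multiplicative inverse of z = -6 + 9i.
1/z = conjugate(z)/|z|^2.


|z|^2 = 36+81 = 117
1/z = (-6 - 9i)/117

1/z = -0.0513 - 0.0769i


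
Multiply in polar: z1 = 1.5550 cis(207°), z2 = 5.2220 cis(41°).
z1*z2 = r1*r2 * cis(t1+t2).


r = 1.5550 * 5.2220 = 8.1202
theta = 207° + 41° = 248° = 248° (mod 360)

8.1202 cis(248°)


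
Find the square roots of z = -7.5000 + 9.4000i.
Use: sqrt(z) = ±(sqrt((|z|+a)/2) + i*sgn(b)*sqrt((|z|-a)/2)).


|z| = sqrt(56.25+88.36) = 12.0254
sqrt((|z|+a)/2) = sqrt((12.0254+(-7.5))/2) = sqrt(2.2627) = 1.5042
sqrt((|z|-a)/2) = sqrt((12.0254-(-7.5))/2) = sqrt(9.7627) = 3.1245

±(1.5042 + 3.1245i) i.e. 1.5042 + 3.1245i and -1.5042 - 3.1245i


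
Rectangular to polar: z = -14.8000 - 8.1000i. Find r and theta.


r = sqrt(219.04+65.61) = sqrt(284.65) = 16.8716
theta = atan2(-8.1, -14.8) = -151.3082 degrees

r = 16.8716, theta = -151.3082 degrees


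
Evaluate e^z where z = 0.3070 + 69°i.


e^0.3070 = 1.35934
cos(69°) = 0.35837
sin(69°) = 0.9336
Real = 1.35934*0.35837 = 0.4871
Imag = 1.35934*0.9336 = 1.2691

0.4871 + 1.2691i


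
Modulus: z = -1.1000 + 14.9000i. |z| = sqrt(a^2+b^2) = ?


|z| = sqrt((-1.1)^2 + 14.9^2) = sqrt(1.21 + 222.01) = sqrt(223.22) = 14.9405

|z| = 14.9405


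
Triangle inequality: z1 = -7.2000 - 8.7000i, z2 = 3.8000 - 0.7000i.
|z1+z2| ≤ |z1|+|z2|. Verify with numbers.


|z1| = sqrt((-7.2)^2 + (-8.7)^2) = sqrt(127.53) = 11.2929
|z2| = sqrt(3.8^2 + (-0.7)^2) = sqrt(14.93) = 3.8639
z1+z2 = -3.4000 - 9.4000i
|z1+z2| = sqrt(99.92) = 9.9960
|z1|+|z2| = 11.2929 + 3.8639 = 15.1568

|z1+z2| = 9.9960 ≤ |z1|+|z2| = 15.1568 (verified)


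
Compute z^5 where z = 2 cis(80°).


r^5 = 2^5 = 32
n*theta = 5*80° = 400° = 40° (mod 360)
a = 32*cos(40°) = 24.5134
b = 32*sin(40°) = 20.5692

32 cis(40°) = 24.5134 + 20.5692i


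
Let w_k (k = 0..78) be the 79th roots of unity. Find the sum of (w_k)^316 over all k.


The roots are w_k = w^k with w = e^(2*pi*i/79), and (w^k)^316 = (w^316)^k.
So S = 1 + u + u^2 + ... + u^(78) with u = w^316.
316 = 4*79 + 0, so 316 is a multiple of 79 and u = (w^79)^4 = 1.
Every one of the 79 terms equals 1: S = 79

S = 79


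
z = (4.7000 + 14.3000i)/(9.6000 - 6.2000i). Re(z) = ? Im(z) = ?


Multiply by conjugate: (4.7000 + 14.3000i)(9.6000 + 6.2000i) / (9.6^2 + (-6.2)^2)
Numerator real = 4.7*9.6 + 14.3*(-6.2) = -43.54
Numerator imag = 14.3*9.6 - 4.7*(-6.2) = 166.42
Denominator = 130.6
Re(z) = -43.54/130.6 = -0.3334
Im(z) = 166.42/130.6 = 1.2743

Re(z) = -0.3334, Im(z) = 1.2743


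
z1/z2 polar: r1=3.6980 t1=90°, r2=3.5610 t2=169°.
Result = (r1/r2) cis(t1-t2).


r = 3.6980 / 3.5610 = 1.0385
theta = 90° - 169° = -79° = 281° (mod 360)

1.0385 cis(281°)


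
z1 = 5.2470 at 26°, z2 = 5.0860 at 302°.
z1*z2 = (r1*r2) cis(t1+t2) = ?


r = 5.2470 * 5.0860 = 26.6862
theta = 26° + 302° = 328° = 328° (mod 360)

26.6862 cis(328°)


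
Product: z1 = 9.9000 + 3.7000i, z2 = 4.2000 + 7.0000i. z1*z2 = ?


Real = 9.9*4.2 - 3.7*7 = 41.58 - 25.9 = 15.68
Imag = 9.9*7 + 4.2*3.7 = 69.3 + 15.54 = 84.84

15.6800 + 84.8400i


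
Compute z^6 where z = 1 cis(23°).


r^6 = 1^6 = 1
n*theta = 6*23° = 138° = 138° (mod 360)
a = 1*cos(138°) = -0.7431
b = 1*sin(138°) = 0.6691

1 cis(138°) = -0.7431 + 0.6691i


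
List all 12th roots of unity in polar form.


The 12th roots of unity are cis(360k/12°) for k=0..11
Angle step = 360/12 = 30°
Primitive root: cis(30°)
Primitive root = 0.8660 + 0.5000i

12 roots at angles: 0°, 30°, 60°, 90°, 120°, 150°, 180°, 210°, 240°, 270°, 300°, 330°


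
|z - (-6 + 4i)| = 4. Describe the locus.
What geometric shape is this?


|z - z0| = r is a circle with center z0 and radius r.
Center = (-6, 4), radius = 4

Circle with center (-6, 4) and radius 4


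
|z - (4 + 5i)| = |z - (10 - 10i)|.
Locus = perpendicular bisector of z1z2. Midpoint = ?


Equal distances means the locus is the perpendicular bisector of z1 and z2.
Midpoint = ((4+10)/2, (5+(-10))/2) = (7.0000, -2.5000)

Perpendicular bisector through (7.0000, -2.5000)


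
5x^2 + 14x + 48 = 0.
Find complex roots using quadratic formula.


disc = 14^2 - 4*5*48 = 196 - 960 = -764
sqrt(|disc|) = sqrt(764) = 27.6405
Real part = -14/(2*5) = -1.4000
Imag part = 27.6405/(2*5) = 2.7641

-1.4000 ± 2.7641i


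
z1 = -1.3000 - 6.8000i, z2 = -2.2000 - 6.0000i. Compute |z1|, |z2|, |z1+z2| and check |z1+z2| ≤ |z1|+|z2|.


|z1| = sqrt((-1.3)^2 + (-6.8)^2) = sqrt(47.93) = 6.9231
|z2| = sqrt((-2.2)^2 + (-6)^2) = sqrt(40.84) = 6.3906
z1+z2 = -3.5000 - 12.8000i
|z1+z2| = sqrt(176.09) = 13.2699
|z1|+|z2| = 6.9231 + 6.3906 = 13.3137

|z1+z2| = 13.2699 ≤ |z1|+|z2| = 13.3137 (verified)


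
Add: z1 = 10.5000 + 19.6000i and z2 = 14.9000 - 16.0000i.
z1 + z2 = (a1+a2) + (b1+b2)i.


Real: 10.5 + 14.9 = 25.4
Imag: 19.6 - 16 = 3.6

25.4000 + 3.6000i


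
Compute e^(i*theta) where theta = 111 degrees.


cos(111°) = -0.3584
sin(111°) = 0.9336

e^(i*111°) = -0.3584 + 0.9336i


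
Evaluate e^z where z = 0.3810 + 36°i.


e^0.3810 = 1.4637
cos(36°) = 0.80902
sin(36°) = 0.5878
Real = 1.4637*0.80902 = 1.1842
Imag = 1.4637*0.5878 = 0.8604

1.1842 + 0.8604i


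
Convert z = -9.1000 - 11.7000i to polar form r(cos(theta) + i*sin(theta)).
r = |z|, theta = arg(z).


r = sqrt(82.81+136.89) = sqrt(219.7) = 14.8223
theta = atan2(-11.7, -9.1) = -127.8750 degrees

r = 14.8223, theta = -127.8750 degrees


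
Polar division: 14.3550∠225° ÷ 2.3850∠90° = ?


r = 14.3550 / 2.3850 = 6.0189
theta = 225° - 90° = 135° = 135° (mod 360)

6.0189 cis(135°)


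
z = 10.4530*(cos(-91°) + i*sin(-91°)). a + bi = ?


a = 10.4530*cos(-91°) = 10.4530*(-0.01745) = -0.1824
b = 10.4530*sin(-91°) = 10.4530*(-0.99985) = -10.4514

-0.1824 - 10.4514i


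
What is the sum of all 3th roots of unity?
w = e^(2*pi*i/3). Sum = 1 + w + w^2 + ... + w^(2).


The sum of all 3th roots of unity is 0.
Geometric series: (1 - w^3)/(1 - w) = (1-1)/(1-w) = 0 since w^3 = 1, w ≠ 1.
Alternatively: coefficient of z^2 in z^3 - 1 is 0.

0


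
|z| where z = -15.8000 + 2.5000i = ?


|z| = sqrt((-15.8)^2 + 2.5^2) = sqrt(249.64 + 6.25) = sqrt(255.89) = 15.9966

|z| = 15.9966


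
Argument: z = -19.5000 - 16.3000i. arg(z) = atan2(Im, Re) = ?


Re = -19.5, Im = -16.3
arg = atan2(-16.3, -19.5) = -140.1078 degrees

arg(z) = -140.1078 degrees


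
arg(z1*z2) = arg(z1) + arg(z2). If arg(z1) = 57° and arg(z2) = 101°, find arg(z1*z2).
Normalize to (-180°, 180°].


arg(z1*z2) = 57° + 101° = 158°
Normalized to (-180°, 180°]: 158°

158°


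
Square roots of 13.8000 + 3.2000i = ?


|z| = sqrt(190.44+10.24) = 14.1662
sqrt((|z|+a)/2) = sqrt((14.1662+13.8)/2) = sqrt(13.9831) = 3.7394
sqrt((|z|-a)/2) = sqrt((14.1662-13.8)/2) = sqrt(0.1831) = 0.4279

±(3.7394 + 0.4279i) i.e. 3.7394 + 0.4279i and -3.7394 - 0.4279i


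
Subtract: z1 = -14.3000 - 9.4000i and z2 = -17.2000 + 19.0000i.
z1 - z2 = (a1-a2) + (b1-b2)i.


Real: -14.3 + 17.2 = 2.9
Imag: -9.4 - 19 = -28.4

2.9000 - 28.4000i


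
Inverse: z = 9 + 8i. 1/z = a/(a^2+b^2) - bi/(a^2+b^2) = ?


|z|^2 = 81+64 = 145
1/z = (9 - 8i)/145

1/z = 0.0621 - 0.0552i


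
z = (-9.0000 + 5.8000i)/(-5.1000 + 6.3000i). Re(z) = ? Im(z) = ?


Multiply by conjugate: (-9.0000 + 5.8000i)(-5.1000 - 6.3000i) / ((-5.1)^2 + 6.3^2)
Numerator real = -9*(-5.1) + 5.8*6.3 = 82.44
Numerator imag = 5.8*(-5.1) - (-9)*6.3 = 27.12
Denominator = 65.7
Re(z) = 82.44/65.7 = 1.2548
Im(z) = 27.12/65.7 = 0.4128

Re(z) = 1.2548, Im(z) = 0.4128


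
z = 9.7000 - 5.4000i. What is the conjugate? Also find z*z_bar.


z_bar = 9.7000 + 5.4000i
z*z_bar = 9.7^2 + (-5.4)^2 = 94.09 + 29.16 = 123.25

z_bar = 9.7000 + 5.4000i, z*z_bar = 123.25


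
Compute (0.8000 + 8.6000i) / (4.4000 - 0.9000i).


Conjugate of z2 = 4.4000 + 0.9000i
Numerator: (0.8000 + 8.6000i)(4.4000 + 0.9000i) = -4.2200 + 38.5600i
Denominator: 4.4^2 + (-0.9)^2 = 20.17
Result = (-4.2200 + 38.5600i)/20.17

-0.2092 + 1.9118i


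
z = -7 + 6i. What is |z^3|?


|z| = sqrt(49+36) = sqrt(85) = 9.2195
|z^3| = |z|^3 = (sqrt(85))^3 = 85*sqrt(85)

|z^3| = 85*sqrt(85) ≈ 783.6613


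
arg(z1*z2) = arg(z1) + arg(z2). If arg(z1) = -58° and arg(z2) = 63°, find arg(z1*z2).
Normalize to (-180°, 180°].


arg(z1*z2) = -58° + 63° = 5°
Normalized to (-180°, 180°]: 5°

5°


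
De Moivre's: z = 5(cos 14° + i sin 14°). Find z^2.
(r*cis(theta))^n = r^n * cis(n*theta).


r^2 = 5^2 = 25
n*theta = 2*14° = 28° = 28° (mod 360)
a = 25*cos(28°) = 22.0737
b = 25*sin(28°) = 11.7368

25 cis(28°) = 22.0737 + 11.7368i


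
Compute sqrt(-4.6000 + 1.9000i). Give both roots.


|z| = sqrt(21.16+3.61) = 4.9769
sqrt((|z|+a)/2) = sqrt((4.9769+(-4.6))/2) = sqrt(0.1885) = 0.4341
sqrt((|z|-a)/2) = sqrt((4.9769-(-4.6))/2) = sqrt(4.7885) = 2.1883

±(0.4341 + 2.1883i) i.e. 0.4341 + 2.1883i and -0.4341 - 2.1883i


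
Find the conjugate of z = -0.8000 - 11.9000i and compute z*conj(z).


z_bar = -0.8000 + 11.9000i
z*z_bar = (-0.8)^2 + (-11.9)^2 = 0.64 + 141.61 = 142.25

z_bar = -0.8000 + 11.9000i, z*z_bar = 142.25


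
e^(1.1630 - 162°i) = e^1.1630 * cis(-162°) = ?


e^1.1630 = 3.1995
cos(-162°) = -0.95106
sin(-162°) = -0.30902
Real = 3.1995*(-0.95106) = -3.0429
Imag = 3.1995*(-0.30902) = -0.9887

-3.0429 - 0.9887i


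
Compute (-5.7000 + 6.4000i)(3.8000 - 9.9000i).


Real = -5.7*3.8 - 6.4*(-9.9) = -21.66 - (-63.36) = 41.7
Imag = -5.7*(-9.9) + 3.8*6.4 = 56.43 + 24.32 = 80.75

41.7000 + 80.7500i


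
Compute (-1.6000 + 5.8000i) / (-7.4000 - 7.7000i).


Conjugate of z2 = -7.4000 + 7.7000i
Numerator: (-1.6000 + 5.8000i)(-7.4000 + 7.7000i) = -32.8200 - 55.2400i
Denominator: (-7.4)^2 + (-7.7)^2 = 114.05
Result = (-32.8200 - 55.2400i)/114.05

-0.2878 - 0.4843i


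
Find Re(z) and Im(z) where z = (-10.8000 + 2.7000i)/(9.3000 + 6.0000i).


Multiply by conjugate: (-10.8000 + 2.7000i)(9.3000 - 6.0000i) / (9.3^2 + 6^2)
Numerator real = -10.8*9.3 + 2.7*6 = -84.24
Numerator imag = 2.7*9.3 - (-10.8)*6 = 89.91
Denominator = 122.49
Re(z) = -84.24/122.49 = -0.6877
Im(z) = 89.91/122.49 = 0.7340

Re(z) = -0.6877, Im(z) = 0.7340


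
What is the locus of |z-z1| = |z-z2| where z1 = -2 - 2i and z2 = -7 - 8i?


Equal distances means the locus is the perpendicular bisector of z1 and z2.
Midpoint = ((-2+(-7))/2, (-2+(-8))/2) = (-4.5000, -5.0000)

Perpendicular bisector through (-4.5000, -5.0000)


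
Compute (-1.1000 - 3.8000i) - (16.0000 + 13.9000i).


Real: -1.1 - 16 = -17.1
Imag: -3.8 - 13.9 = -17.7

-17.1000 - 17.7000i


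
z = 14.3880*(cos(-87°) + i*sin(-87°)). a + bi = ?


a = 14.3880*cos(-87°) = 14.3880*0.052336 = 0.7530
b = 14.3880*sin(-87°) = 14.3880*(-0.99863) = -14.3683

0.7530 - 14.3683i


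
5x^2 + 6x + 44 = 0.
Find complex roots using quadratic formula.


disc = 6^2 - 4*5*44 = 36 - 880 = -844
sqrt(|disc|) = sqrt(844) = 29.0517
Real part = -6/(2*5) = -0.6000
Imag part = 29.0517/(2*5) = 2.9052

-0.6000 ± 2.9052i


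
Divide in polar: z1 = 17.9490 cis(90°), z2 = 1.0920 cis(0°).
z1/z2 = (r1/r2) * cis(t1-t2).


r = 17.9490 / 1.0920 = 16.4368
theta = 90° - 0° = 90° = 90° (mod 360)

16.4368 cis(90°)


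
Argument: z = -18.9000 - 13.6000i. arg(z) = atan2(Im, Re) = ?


Re = -18.9, Im = -13.6
arg = atan2(-13.6, -18.9) = -144.2621 degrees

arg(z) = -144.2621 degrees


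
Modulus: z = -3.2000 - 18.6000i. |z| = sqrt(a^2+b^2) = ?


|z| = sqrt((-3.2)^2 + (-18.6)^2) = sqrt(10.24 + 345.96) = sqrt(356.2) = 18.8733

|z| = 18.8733


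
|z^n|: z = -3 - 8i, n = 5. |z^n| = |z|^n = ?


|z| = sqrt(9+64) = sqrt(73) = 8.5440
|z^5| = |z|^5 = (sqrt(73))^5 = 73^2 * sqrt(73) = 5329*sqrt(73)

|z^5| = 5329*sqrt(73) ≈ 45530.9960


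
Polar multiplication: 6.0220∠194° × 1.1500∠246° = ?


r = 6.0220 * 1.1500 = 6.9253
theta = 194° + 246° = 440° = 80° (mod 360)

6.9253 cis(80°)


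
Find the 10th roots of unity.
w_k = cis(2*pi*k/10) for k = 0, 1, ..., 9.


The 10th roots of unity are cis(360k/10°) for k=0..9
Angle step = 360/10 = 36°
Primitive root: cis(36°)
Primitive root = 0.8090 + 0.5878i

10 roots at angles: 0°, 36°, 72°, 108°, 144°, 180°, 216°, 252°, 288°, 324°


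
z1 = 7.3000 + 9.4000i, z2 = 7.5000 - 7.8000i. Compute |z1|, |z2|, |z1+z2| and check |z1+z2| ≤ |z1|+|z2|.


|z1| = sqrt(7.3^2 + 9.4^2) = sqrt(141.65) = 11.9017
|z2| = sqrt(7.5^2 + (-7.8)^2) = sqrt(117.09) = 10.8208
z1+z2 = 14.8000 + 1.6000i
|z1+z2| = sqrt(221.6) = 14.8862
|z1|+|z2| = 11.9017 + 10.8208 = 22.7225

|z1+z2| = 14.8862 ≤ |z1|+|z2| = 22.7225 (verified)


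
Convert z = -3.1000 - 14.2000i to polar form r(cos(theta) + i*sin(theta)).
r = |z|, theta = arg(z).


r = sqrt(9.61+201.64) = sqrt(211.25) = 14.5344
theta = atan2(-14.2, -3.1) = -102.3150 degrees

r = 14.5344, theta = -102.3150 degrees


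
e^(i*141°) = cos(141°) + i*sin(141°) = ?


cos(141°) = -0.7771
sin(141°) = 0.6293

e^(i*141°) = -0.7771 + 0.6293i


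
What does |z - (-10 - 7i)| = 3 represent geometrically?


|z - z0| = r is a circle with center z0 and radius r.
Center = (-10, -7), radius = 3

Circle with center (-10, -7) and radius 3


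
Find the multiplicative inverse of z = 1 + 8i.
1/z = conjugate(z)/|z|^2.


|z|^2 = 1+64 = 65
1/z = (1 - 8i)/65

1/z = 0.0154 - 0.1231i


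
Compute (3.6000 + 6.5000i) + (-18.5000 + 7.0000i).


Real: 3.6 - 18.5 = -14.9
Imag: 6.5 + 7 = 13.5

-14.9000 + 13.5000i


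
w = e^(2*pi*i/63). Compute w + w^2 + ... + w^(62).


With w = e^(2*pi*i/63), all 63 of the 63th roots of unity w^0 = 1, w, ..., w^(62) sum to 0: 1 + w + ... + w^(62) = (1 - w^63)/(1 - w) = 0 since w^63 = 1, w ≠ 1.
Removing the root 1: w + w^2 + ... + w^(62) = 0 - 1 = -1

Sum = -1


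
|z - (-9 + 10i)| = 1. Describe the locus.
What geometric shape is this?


|z - z0| = r is a circle with center z0 and radius r.
Center = (-9, 10), radius = 1

Circle with center (-9, 10) and radius 1


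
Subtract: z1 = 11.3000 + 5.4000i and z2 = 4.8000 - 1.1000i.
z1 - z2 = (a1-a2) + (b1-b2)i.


Real: 11.3 - 4.8 = 6.5
Imag: 5.4 + 1.1 = 6.5

6.5000 + 6.5000i


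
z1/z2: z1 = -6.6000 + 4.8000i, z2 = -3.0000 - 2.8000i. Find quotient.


Conjugate of z2 = -3.0000 + 2.8000i
Numerator: (-6.6000 + 4.8000i)(-3.0000 + 2.8000i) = 6.3600 - 32.8800i
Denominator: (-3)^2 + (-2.8)^2 = 16.84
Result = (6.3600 - 32.8800i)/16.84

0.3777 - 1.9525i


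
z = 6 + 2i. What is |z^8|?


|z| = sqrt(36+4) = sqrt(40) = 6.3246
|z^8| = |z|^8 = (sqrt(40))^8 = 40^4 = 2560000

|z^8| = 2560000


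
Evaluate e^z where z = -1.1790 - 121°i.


e^-1.1790 = 0.3076
cos(-121°) = -0.515
sin(-121°) = -0.8572
Real = 0.3076*(-0.515) = -0.1584
Imag = 0.3076*(-0.8572) = -0.2637

-0.1584 - 0.2637i


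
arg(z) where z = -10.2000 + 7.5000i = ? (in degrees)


Re = -10.2, Im = 7.5
arg = atan2(7.5, -10.2) = 143.6732 degrees

arg(z) = 143.6732 degrees


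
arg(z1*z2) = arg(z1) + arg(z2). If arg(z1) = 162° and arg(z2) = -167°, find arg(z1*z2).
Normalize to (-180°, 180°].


arg(z1*z2) = 162° - 167° = -5°
Normalized to (-180°, 180°]: -5°

-5°


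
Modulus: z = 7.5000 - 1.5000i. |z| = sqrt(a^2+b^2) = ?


|z| = sqrt(7.5^2 + (-1.5)^2) = sqrt(56.25 + 2.25) = sqrt(58.5) = 7.6485

|z| = 7.6485


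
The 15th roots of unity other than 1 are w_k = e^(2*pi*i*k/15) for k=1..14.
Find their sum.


With w = e^(2*pi*i/15), all 15 of the 15th roots of unity w^0 = 1, w, ..., w^(14) sum to 0: 1 + w + ... + w^(14) = (1 - w^15)/(1 - w) = 0 since w^15 = 1, w ≠ 1.
Removing the root 1: w + w^2 + ... + w^(14) = 0 - 1 = -1

Sum = -1


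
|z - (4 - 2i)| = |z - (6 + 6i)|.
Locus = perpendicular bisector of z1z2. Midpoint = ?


Equal distances means the locus is the perpendicular bisector of z1 and z2.
Midpoint = ((4+6)/2, (-2+6)/2) = (5.0000, 2.0000)

Perpendicular bisector through (5.0000, 2.0000)


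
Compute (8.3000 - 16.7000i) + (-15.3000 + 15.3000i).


Real: 8.3 - 15.3 = -7
Imag: -16.7 + 15.3 = -1.4

-7.0000 - 1.4000i


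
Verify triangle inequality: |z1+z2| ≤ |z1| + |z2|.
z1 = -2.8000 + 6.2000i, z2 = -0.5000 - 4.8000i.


|z1| = sqrt((-2.8)^2 + 6.2^2) = sqrt(46.28) = 6.8029
|z2| = sqrt((-0.5)^2 + (-4.8)^2) = sqrt(23.29) = 4.8260
z1+z2 = -3.3000 + 1.4000i
|z1+z2| = sqrt(12.85) = 3.5847
|z1|+|z2| = 6.8029 + 4.8260 = 11.6289

|z1+z2| = 3.5847 ≤ |z1|+|z2| = 11.6289 (verified)


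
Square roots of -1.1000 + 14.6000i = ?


|z| = sqrt(1.21+213.16) = 14.6414
sqrt((|z|+a)/2) = sqrt((14.6414+(-1.1))/2) = sqrt(6.7707) = 2.6021
sqrt((|z|-a)/2) = sqrt((14.6414-(-1.1))/2) = sqrt(7.8707) = 2.8055

±(2.6021 + 2.8055i) i.e. 2.6021 + 2.8055i and -2.6021 - 2.8055i


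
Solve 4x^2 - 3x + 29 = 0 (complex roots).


disc = (-3)^2 - 4*4*29 = 9 - 464 = -455
sqrt(|disc|) = sqrt(455) = 21.3307
Real part = 3/(2*4) = 0.3750
Imag part = 21.3307/(2*4) = 2.6663

0.3750 ± 2.6663i


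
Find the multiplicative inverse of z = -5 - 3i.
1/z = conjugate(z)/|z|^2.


|z|^2 = 25+9 = 34
1/z = (-5 + 3i)/34

1/z = -0.1471 + 0.0882i


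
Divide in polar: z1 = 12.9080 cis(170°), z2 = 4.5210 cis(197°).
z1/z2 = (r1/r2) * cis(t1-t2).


r = 12.9080 / 4.5210 = 2.8551
theta = 170° - 197° = -27° = 333° (mod 360)

2.8551 cis(333°)


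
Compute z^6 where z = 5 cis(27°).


r^6 = 5^6 = 15625
n*theta = 6*27° = 162° = 162° (mod 360)
a = 15625*cos(162°) = -14860.2581
b = 15625*sin(162°) = 4828.3905

15625 cis(162°) = -14860.2581 + 4828.3905i


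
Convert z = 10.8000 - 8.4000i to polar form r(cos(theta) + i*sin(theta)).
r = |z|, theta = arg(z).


r = sqrt(116.64+70.56) = sqrt(187.2) = 13.6821
theta = atan2(-8.4, 10.8) = -37.8750 degrees

r = 13.6821, theta = -37.8750 degrees


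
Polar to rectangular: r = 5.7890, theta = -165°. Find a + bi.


a = 5.7890*cos(-165°) = 5.7890*(-0.965926) = -5.5917
b = 5.7890*sin(-165°) = 5.7890*(-0.25882) = -1.4983

-5.5917 - 1.4983i


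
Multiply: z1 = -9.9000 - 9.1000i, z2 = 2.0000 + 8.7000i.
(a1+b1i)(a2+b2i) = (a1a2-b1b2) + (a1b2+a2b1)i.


Real = -9.9*2 - (-9.1)*8.7 = -19.8 - (-79.17) = 59.37
Imag = -9.9*8.7 + 2*(-9.1) = -86.13 - (18.2) = -104.33

59.3700 - 104.3300i


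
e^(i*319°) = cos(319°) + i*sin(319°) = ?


cos(319°) = 0.7547
sin(319°) = -0.6561

e^(i*319°) = 0.7547 - 0.6561i


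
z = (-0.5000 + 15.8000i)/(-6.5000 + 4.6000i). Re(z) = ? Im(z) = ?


Multiply by conjugate: (-0.5000 + 15.8000i)(-6.5000 - 4.6000i) / ((-6.5)^2 + 4.6^2)
Numerator real = -0.5*(-6.5) + 15.8*4.6 = 75.93
Numerator imag = 15.8*(-6.5) - (-0.5)*4.6 = -100.4
Denominator = 63.41
Re(z) = 75.93/63.41 = 1.1974
Im(z) = -100.4/63.41 = -1.5833

Re(z) = 1.1974, Im(z) = -1.5833


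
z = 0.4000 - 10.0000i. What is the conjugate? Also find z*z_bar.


z_bar = 0.4000 + 10.0000i
z*z_bar = 0.4^2 + (-10)^2 = 0.16 + 100 = 100.16

z_bar = 0.4000 + 10.0000i, z*z_bar = 100.16


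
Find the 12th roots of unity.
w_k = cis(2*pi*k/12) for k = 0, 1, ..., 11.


The 12th roots of unity are cis(360k/12°) for k=0..11
Angle step = 360/12 = 30°
Primitive root: cis(30°)
Primitive root = 0.8660 + 0.5000i

12 roots at angles: 0°, 30°, 60°, 90°, 120°, 150°, 180°, 210°, 240°, 270°, 300°, 330°


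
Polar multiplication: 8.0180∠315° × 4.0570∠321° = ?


r = 8.0180 * 4.0570 = 32.5290
theta = 315° + 321° = 636° = 276° (mod 360)

32.5290 cis(276°)


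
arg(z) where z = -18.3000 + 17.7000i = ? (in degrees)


Re = -18.3, Im = 17.7
arg = atan2(17.7, -18.3) = 135.9548 degrees

arg(z) = 135.9548 degrees


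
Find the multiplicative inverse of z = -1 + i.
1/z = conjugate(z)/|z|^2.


|z|^2 = 1+1 = 2
1/z = (-1 - 1i)/2

1/z = -0.5000 - 0.5000i


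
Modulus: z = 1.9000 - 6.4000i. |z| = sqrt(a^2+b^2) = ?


|z| = sqrt(1.9^2 + (-6.4)^2) = sqrt(3.61 + 40.96) = sqrt(44.57) = 6.6761

|z| = 6.6761


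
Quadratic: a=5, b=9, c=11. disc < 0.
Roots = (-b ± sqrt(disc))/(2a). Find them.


disc = 9^2 - 4*5*11 = 81 - 220 = -139
sqrt(|disc|) = sqrt(139) = 11.7898
Real part = -9/(2*5) = -0.9000
Imag part = 11.7898/(2*5) = 1.1790

-0.9000 ± 1.1790i


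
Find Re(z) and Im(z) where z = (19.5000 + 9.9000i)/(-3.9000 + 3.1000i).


Multiply by conjugate: (19.5000 + 9.9000i)(-3.9000 - 3.1000i) / ((-3.9)^2 + 3.1^2)
Numerator real = 19.5*(-3.9) + 9.9*3.1 = -45.36
Numerator imag = 9.9*(-3.9) - 19.5*3.1 = -99.06
Denominator = 24.82
Re(z) = -45.36/24.82 = -1.8276
Im(z) = -99.06/24.82 = -3.9911

Re(z) = -1.8276, Im(z) = -3.9911


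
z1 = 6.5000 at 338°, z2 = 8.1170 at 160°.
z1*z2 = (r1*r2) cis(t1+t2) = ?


r = 6.5000 * 8.1170 = 52.7605
theta = 338° + 160° = 498° = 138° (mod 360)

52.7605 cis(138°)


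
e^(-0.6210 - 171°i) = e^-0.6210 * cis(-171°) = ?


e^-0.6210 = 0.5374
cos(-171°) = -0.9877
sin(-171°) = -0.15643
Real = 0.5374*(-0.9877) = -0.5308
Imag = 0.5374*(-0.15643) = -0.0841

-0.5308 - 0.0841i


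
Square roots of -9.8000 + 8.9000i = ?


|z| = sqrt(96.04+79.21) = 13.2382
sqrt((|z|+a)/2) = sqrt((13.2382+(-9.8))/2) = sqrt(1.7191) = 1.3111
sqrt((|z|-a)/2) = sqrt((13.2382-(-9.8))/2) = sqrt(11.5191) = 3.3940

±(1.3111 + 3.3940i) i.e. 1.3111 + 3.3940i and -1.3111 - 3.3940i


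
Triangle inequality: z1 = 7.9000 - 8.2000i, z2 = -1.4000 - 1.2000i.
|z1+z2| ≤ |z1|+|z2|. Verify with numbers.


|z1| = sqrt(7.9^2 + (-8.2)^2) = sqrt(129.65) = 11.3864
|z2| = sqrt((-1.4)^2 + (-1.2)^2) = sqrt(3.4) = 1.8439
z1+z2 = 6.5000 - 9.4000i
|z1+z2| = sqrt(130.61) = 11.4285
|z1|+|z2| = 11.3864 + 1.8439 = 13.2303

|z1+z2| = 11.4285 ≤ |z1|+|z2| = 13.2303 (verified)


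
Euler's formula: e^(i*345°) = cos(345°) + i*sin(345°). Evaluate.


cos(345°) = 0.9659
sin(345°) = -0.2588

e^(i*345°) = 0.9659 - 0.2588i


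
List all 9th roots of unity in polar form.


The 9th roots of unity are cis(360k/9°) for k=0..8
Angle step = 360/9 = 40°
Primitive root: cis(40°)
Primitive root = 0.7660 + 0.6428i

9 roots at angles: 0°, 40°, 80°, 120°, 160°, 200°, 240°, 280°, 320°


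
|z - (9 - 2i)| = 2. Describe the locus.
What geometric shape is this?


|z - z0| = r is a circle with center z0 and radius r.
Center = (9, -2), radius = 2

Circle with center (9, -2) and radius 2


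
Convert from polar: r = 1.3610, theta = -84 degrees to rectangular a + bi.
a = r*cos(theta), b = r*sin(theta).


a = 1.3610*cos(-84°) = 1.3610*0.10453 = 0.1423
b = 1.3610*sin(-84°) = 1.3610*(-0.9945) = -1.3535

0.1423 - 1.3535i


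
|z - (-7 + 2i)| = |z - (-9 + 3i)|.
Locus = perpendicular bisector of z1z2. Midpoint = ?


Equal distances means the locus is the perpendicular bisector of z1 and z2.
Midpoint = ((-7+(-9))/2, (2+3)/2) = (-8.0000, 2.5000)

Perpendicular bisector through (-8.0000, 2.5000)


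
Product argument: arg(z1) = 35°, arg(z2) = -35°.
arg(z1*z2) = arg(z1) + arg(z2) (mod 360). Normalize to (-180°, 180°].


arg(z1*z2) = 35° - 35° = 0°
Normalized to (-180°, 180°]: 0°

0°


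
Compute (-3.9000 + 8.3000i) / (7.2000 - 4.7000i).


Conjugate of z2 = 7.2000 + 4.7000i
Numerator: (-3.9000 + 8.3000i)(7.2000 + 4.7000i) = -67.0900 + 41.4300i
Denominator: 7.2^2 + (-4.7)^2 = 73.93
Result = (-67.0900 + 41.4300i)/73.93

-0.9075 + 0.5604i


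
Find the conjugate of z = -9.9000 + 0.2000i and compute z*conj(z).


z_bar = -9.9000 - 0.2000i
z*z_bar = (-9.9)^2 + 0.2^2 = 98.01 + 0.04 = 98.05

z_bar = -9.9000 - 0.2000i, z*z_bar = 98.05


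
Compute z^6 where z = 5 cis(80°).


r^6 = 5^6 = 15625
n*theta = 6*80° = 480° = 120° (mod 360)
a = 15625*cos(120°) = -7812.5000
b = 15625*sin(120°) = 13531.6469

15625 cis(120°) = -7812.5000 + 13531.6469i


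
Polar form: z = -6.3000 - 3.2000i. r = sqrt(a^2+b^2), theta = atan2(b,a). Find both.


r = sqrt(39.69+10.24) = sqrt(49.93) = 7.0661
theta = atan2(-3.2, -6.3) = -153.0723 degrees

r = 7.0661, theta = -153.0723 degrees


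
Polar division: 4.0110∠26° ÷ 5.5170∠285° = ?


r = 4.0110 / 5.5170 = 0.7270
theta = 26° - 285° = -259° = 101° (mod 360)

0.7270 cis(101°)


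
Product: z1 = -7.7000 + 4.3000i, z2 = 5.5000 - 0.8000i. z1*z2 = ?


Real = -7.7*5.5 - 4.3*(-0.8) = -42.35 - (-3.44) = -38.91
Imag = -7.7*(-0.8) + 5.5*4.3 = 6.16 + 23.65 = 29.81

-38.9100 + 29.8100i


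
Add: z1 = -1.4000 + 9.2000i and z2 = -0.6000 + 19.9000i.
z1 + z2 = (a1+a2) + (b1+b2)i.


Real: -1.4 - 0.6 = -2
Imag: 9.2 + 19.9 = 29.1

-2.0000 + 29.1000i


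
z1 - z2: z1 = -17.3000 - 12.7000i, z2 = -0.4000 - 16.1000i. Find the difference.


Real: -17.3 + 0.4 = -16.9
Imag: -12.7 + 16.1 = 3.4

-16.9000 + 3.4000i


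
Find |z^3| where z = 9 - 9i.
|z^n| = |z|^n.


|z| = sqrt(81+81) = sqrt(162) = 12.7279
|z^3| = |z|^3 = (sqrt(162))^3 = 162*sqrt(162)

|z^3| = 162*sqrt(162) ≈ 2061.9234


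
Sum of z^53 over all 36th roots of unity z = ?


The roots are w_k = w^k with w = e^(2*pi*i/36), and (w^k)^53 = (w^53)^k.
So S = 1 + u + u^2 + ... + u^(35) with u = w^53.
53 = 1*36 + 17, so 53 is not a multiple of 36: u = (w^36)^1 * w^17 = w^17 ≠ 1 (w is a primitive 36th root), while u^36 = (w^36)^53 = 1.
Geometric series: S = (1 - u^36)/(1 - u) = (1 - 1)/(1 - u) = 0

S = 0


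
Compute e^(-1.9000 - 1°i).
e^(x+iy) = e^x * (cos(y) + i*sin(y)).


e^-1.9000 = 0.14957
cos(-1°) = 0.9998
sin(-1°) = -0.0175
Real = 0.14957*0.9998 = 0.1495
Imag = 0.14957*(-0.0175) = -0.0026

0.1495 - 0.0026i


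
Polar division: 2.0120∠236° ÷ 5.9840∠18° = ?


r = 2.0120 / 5.9840 = 0.3362
theta = 236° - 18° = 218° = 218° (mod 360)

0.3362 cis(218°)


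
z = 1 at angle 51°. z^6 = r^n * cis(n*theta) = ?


r^6 = 1^6 = 1
n*theta = 6*51° = 306° = 306° (mod 360)
a = 1*cos(306°) = 0.5878
b = 1*sin(306°) = -0.8090

1 cis(306°) = 0.5878 - 0.8090i


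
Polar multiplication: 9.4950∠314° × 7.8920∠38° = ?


r = 9.4950 * 7.8920 = 74.9345
theta = 314° + 38° = 352° = 352° (mod 360)

74.9345 cis(352°)
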